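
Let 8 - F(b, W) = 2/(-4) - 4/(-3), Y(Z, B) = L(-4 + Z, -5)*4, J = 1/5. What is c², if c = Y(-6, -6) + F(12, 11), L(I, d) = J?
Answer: 57121/900 ≈ 63.468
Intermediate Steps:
J = ⅕ ≈ 0.20000
L(I, d) = ⅕
Y(Z, B) = ⅘ (Y(Z, B) = (⅕)*4 = ⅘)
F(b, W) = 43/6 (F(b, W) = 8 - (2/(-4) - 4/(-3)) = 8 - (2*(-¼) - 4*(-⅓)) = 8 - (-½ + 4/3) = 8 - 1*⅚ = 8 - ⅚ = 43/6)
c = 239/30 (c = ⅘ + 43/6 = 239/30 ≈ 7.9667)
c² = (239/30)² = 57121/900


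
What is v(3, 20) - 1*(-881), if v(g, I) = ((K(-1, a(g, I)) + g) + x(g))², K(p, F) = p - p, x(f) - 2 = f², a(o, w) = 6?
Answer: 1077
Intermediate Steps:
x(f) = 2 + f²
K(p, F) = 0
v(g, I) = (2 + g + g²)² (v(g, I) = ((0 + g) + (2 + g²))² = (g + (2 + g²))² = (2 + g + g²)²)
v(3, 20) - 1*(-881) = (2 + 3 + 3²)² - 1*(-881) = (2 + 3 + 9)² + 881 = 14² + 881 = 196 + 881 = 1077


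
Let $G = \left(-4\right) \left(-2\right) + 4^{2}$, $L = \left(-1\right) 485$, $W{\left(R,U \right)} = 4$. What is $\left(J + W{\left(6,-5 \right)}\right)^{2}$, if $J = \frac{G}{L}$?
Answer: $\frac{3671056}{235225} \approx 15.607$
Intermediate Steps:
$L = -485$
$G = 24$ ($G = 8 + 16 = 24$)
$J = - \frac{24}{485}$ ($J = \frac{24}{-485} = 24 \left(- \frac{1}{485}\right) = - \frac{24}{485} \approx -0.049485$)
$\left(J + W{\left(6,-5 \right)}\right)^{2} = \left(- \frac{24}{485} + 4\right)^{2} = \left(\frac{1916}{485}\right)^{2} = \frac{3671056}{235225}$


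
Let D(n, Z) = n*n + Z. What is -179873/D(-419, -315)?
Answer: -179873/175246 ≈ -1.0264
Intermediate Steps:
D(n, Z) = Z + n**2 (D(n, Z) = n**2 + Z = Z + n**2)
-179873/D(-419, -315) = -179873/(-315 + (-419)**2) = -179873/(-315 + 175561) = -179873/175246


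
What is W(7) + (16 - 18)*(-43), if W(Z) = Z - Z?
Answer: 86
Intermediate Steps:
W(Z) = 0
W(7) + (16 - 18)*(-43) = 0 + (16 - 18)*(-43) = 0 - 2*(-43) = 0 + 86 = 86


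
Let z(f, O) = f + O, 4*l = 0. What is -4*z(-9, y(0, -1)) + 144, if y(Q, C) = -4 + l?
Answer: 196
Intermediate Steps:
l = 0 (l = (1/4)*0 = 0)
y(Q, C) = -4 (y(Q, C) = -4 + 0 = -4)
z(f, O) = O + f
-4*z(-9, y(0, -1)) + 144 = -4*(-4 - 9) + 144 = -4*(-13) + 144 = 52 + 144 = 196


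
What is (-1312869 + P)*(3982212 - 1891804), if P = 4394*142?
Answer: -1440125969768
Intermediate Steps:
P = 623948
(-1312869 + P)*(3982212 - 1891804) = (-1312869 + 623948)*(3982212 - 1891804) = -688921*2090408 = -1440125969768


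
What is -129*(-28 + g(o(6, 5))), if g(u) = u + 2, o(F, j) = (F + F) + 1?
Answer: 1677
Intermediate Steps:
o(F, j) = 1 + 2*F (o(F, j) = 2*F + 1 = 1 + 2*F)
g(u) = 2 + u
-129*(-28 + g(o(6, 5))) = -129*(-28 + (2 + (1 + 2*6))) = -129*(-28 + (2 + (1 + 12))) = -129*(-28 + (2 + 13)) = -129*(-28 + 15) = -129*(-13) = 1677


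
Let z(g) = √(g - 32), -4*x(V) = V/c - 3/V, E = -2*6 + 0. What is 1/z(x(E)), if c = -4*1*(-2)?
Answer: -4*I*√3/39 ≈ -0.17765*I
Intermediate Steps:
E = -12 (E = -12 + 0 = -12)
c = 8 (c = -4*(-2) = 8)
x(V) = -V/32 + 3/(4*V) (x(V) = -(V/8 - 3/V)/4 = -(-3/V + V/8)/4 = -V/32 + 3/(4*V))
z(g) = √(-32 + g)
1/z(x(E)) = 1/(√(-32 + (1/32)*(24 - 1*(-12)²)/(-12))) = 1/(√(-32 + (1/32)*(-1/12)*(24 - 1*144))) = 1/(√(-32 + (1/32)*(-1/12)*(24 - 144))) = 1/(√(-32 + (1/32)*(-1/12)*(-120))) = 1/(√(-32 + 5/16)) = 1/(√(-507/16)) = 1/(13*I*√3/4) = -4*I*√3/39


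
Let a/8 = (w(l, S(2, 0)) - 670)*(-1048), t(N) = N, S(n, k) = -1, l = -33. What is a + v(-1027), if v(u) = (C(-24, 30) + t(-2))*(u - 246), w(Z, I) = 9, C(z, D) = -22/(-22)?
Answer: 5543097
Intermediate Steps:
C(z, D) = 1 (C(z, D) = -22*(-1/22) = 1)
v(u) = 246 - u (v(u) = (1 - 2)*(u - 246) = -(-246 + u) = 246 - u)
a = 5541824 (a = 8*((9 - 670)*(-1048)) = 8*(-661*(-1048)) = 8*692728 = 5541824)
a + v(-1027) = 5541824 + (246 - 1*(-1027)) = 5541824 + (246 + 1027) = 5541824 + 1273 = 5543097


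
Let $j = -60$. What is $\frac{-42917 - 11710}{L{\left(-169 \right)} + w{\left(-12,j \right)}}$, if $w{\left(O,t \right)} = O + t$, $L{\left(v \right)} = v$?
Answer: $\frac{54627}{241} \approx 226.67$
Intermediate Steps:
$\frac{-42917 - 11710}{L{\left(-169 \right)} + w{\left(-12,j \right)}} = \frac{-42917 - 11710}{-169 - 72} = - \frac{54627}{-169 - 72} = - \frac{54627}{-241} = \left(-54627\right) \left(- \frac{1}{241}\right) = \frac{54627}{241}$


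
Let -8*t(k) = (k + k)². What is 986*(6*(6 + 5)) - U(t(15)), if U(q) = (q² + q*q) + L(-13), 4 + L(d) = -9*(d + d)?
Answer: 79067/2 ≈ 39534.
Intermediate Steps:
t(k) = -k²/2 (t(k) = -(k + k)²/8 = -4*k²/8 = -k²/2)
L(d) = -4 - 18*d (L(d) = -4 - 9*(d + d) = -4 - 18*d)
U(q) = 230 + 2*q² (U(q) = (q² + q*q) + (-4 - 18*(-13)) = (q² + q²) + (-4 + 234) = 2*q² + 230 = 230 + 2*q²)
986*(6*(6 + 5)) - U(t(15)) = 986*(6*(6 + 5)) - (230 + 2*(-½*15²)²) = 986*(6*11) - (230 + 2*(-½*225)²) = 986*66 - (230 + 2*(-225/2)²) = 65076 - (230 + 2*(50625/4)) = 65076 - (230 + 50625/2) = 65076 - 1*51085/2 = 65076 - 51085/2 = 79067/2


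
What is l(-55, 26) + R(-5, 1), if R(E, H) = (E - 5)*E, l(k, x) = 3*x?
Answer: 128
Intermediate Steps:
R(E, H) = E*(-5 + E) (R(E, H) = (-5 + E)*E = E*(-5 + E))
l(-55, 26) + R(-5, 1) = 3*26 - 5*(-5 - 5) = 78 - 5*(-10) = 78 + 50 = 128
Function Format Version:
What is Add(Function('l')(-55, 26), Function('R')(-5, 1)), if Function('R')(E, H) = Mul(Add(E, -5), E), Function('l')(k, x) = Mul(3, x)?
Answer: 128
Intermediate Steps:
Function('R')(E, H) = Mul(E, Add(-5, E)) (Function('R')(E, H) = Mul(Add(-5, E), E) = Mul(E, Add(-5, E)))
Add(Function('l')(-55, 26), Function('R')(-5, 1)) = Add(Mul(3, 26), Mul(-5, Add(-5, -5))) = Add(78, Mul(-5, -10)) = Add(78, 50) = 128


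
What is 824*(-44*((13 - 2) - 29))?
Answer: 652608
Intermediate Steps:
824*(-44*((13 - 2) - 29)) = 824*(-44*(11 - 29)) = 824*(-44*(-18)) = 824*792 = 652608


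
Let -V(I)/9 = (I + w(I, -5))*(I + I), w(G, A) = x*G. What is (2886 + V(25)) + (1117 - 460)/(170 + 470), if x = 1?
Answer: -12552303/640 ≈ -19613.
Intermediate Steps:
w(G, A) = G (w(G, A) = 1*G = G)
V(I) = -36*I² (V(I) = -9*(I + I)*(I + I) = -9*2*I*2*I = -36*I²)
(2886 + V(25)) + (1117 - 460)/(170 + 470) = (2886 - 36*25²) + (1117 - 460)/(170 + 470) = (2886 - 36*625) + 657/640 = (2886 - 22500) + 657*(1/640) = -19614 + 657/640 = -12552303/640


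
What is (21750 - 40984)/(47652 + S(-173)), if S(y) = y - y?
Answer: -9617/23826 ≈ -0.40363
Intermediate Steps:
S(y) = 0
(21750 - 40984)/(47652 + S(-173)) = (21750 - 40984)/(47652 + 0) = -19234/47652 = -19234*1/47652 = -9617/23826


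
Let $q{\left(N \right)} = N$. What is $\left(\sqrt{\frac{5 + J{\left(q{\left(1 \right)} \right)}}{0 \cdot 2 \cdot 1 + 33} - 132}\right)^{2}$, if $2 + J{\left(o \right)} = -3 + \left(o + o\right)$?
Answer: $- \frac{4354}{33} \approx -131.94$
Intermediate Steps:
$J{\left(o \right)} = -5 + 2 o$ ($J{\left(o \right)} = -2 + \left(-3 + \left(o + o\right)\right) = -2 + \left(-3 + 2 o\right) = -5 + 2 o$)
$\left(\sqrt{\frac{5 + J{\left(q{\left(1 \right)} \right)}}{0 \cdot 2 \cdot 1 + 33} - 132}\right)^{2} = \left(\sqrt{\frac{5 + \left(-5 + 2 \cdot 1\right)}{0 \cdot 2 \cdot 1 + 33} - 132}\right)^{2} = \left(\sqrt{\frac{5 + \left(-5 + 2\right)}{0 \cdot 1 + 33} - 132}\right)^{2} = \left(\sqrt{\frac{5 - 3}{0 + 33} - 132}\right)^{2} = \left(\sqrt{\frac{2}{33} - 132}\right)^{2} = \left(\sqrt{- \frac{4354}{33}}\right)^{2} = \left(\frac{i \sqrt{143682}}{33}\right)^{2} = - \frac{4354}{33}$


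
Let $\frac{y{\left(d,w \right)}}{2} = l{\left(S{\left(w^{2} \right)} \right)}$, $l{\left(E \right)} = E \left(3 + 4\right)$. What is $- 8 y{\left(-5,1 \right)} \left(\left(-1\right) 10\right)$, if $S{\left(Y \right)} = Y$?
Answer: $1120$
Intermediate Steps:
$l{\left(E \right)} = 7 E$ ($l{\left(E \right)} = E 7 = 7 E$)
$y{\left(d,w \right)} = 14 w^{2}$ ($y{\left(d,w \right)} = 2 \cdot 7 w^{2} = 14 w^{2}$)
$- 8 y{\left(-5,1 \right)} \left(\left(-1\right) 10\right) = - 8 \cdot 14 \cdot 1^{2} \left(\left(-1\right) 10\right) = - 8 \cdot 14 \cdot 1 \left(-10\right) = \left(-8\right) 14 \left(-10\right) = \left(-112\right) \left(-10\right) = 1120$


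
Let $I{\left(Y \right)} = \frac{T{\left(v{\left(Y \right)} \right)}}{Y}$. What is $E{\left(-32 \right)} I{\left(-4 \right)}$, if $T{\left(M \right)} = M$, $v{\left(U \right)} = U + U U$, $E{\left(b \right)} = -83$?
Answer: $249$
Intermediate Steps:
$v{\left(U \right)} = U + U^{2}$
$I{\left(Y \right)} = 1 + Y$ ($I{\left(Y \right)} = \frac{Y \left(1 + Y\right)}{Y} = 1 + Y$)
$E{\left(-32 \right)} I{\left(-4 \right)} = - 83 \left(1 - 4\right) = \left(-83\right) \left(-3\right) = 249$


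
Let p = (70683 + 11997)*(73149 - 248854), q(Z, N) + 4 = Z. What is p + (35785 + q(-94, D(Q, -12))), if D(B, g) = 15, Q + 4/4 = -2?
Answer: -14527253713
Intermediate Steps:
Q = -3 (Q = -1 - 2 = -3)
q(Z, N) = -4 + Z
p = -14527289400 (p = 82680*(-175705) = -14527289400)
p + (35785 + q(-94, D(Q, -12))) = -14527289400 + (35785 + (-4 - 94)) = -14527289400 + (35785 - 98) = -14527289400 + 35687 = -14527253713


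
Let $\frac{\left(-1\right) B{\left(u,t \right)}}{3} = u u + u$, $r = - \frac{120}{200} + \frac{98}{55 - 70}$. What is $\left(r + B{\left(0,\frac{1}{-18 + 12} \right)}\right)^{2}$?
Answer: $\frac{11449}{225} \approx 50.884$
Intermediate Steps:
$r = - \frac{107}{15}$ ($r = \left(-120\right) \frac{1}{200} + \frac{98}{-15} = - \frac{3}{5} + 98 \left(- \frac{1}{15}\right) = - \frac{3}{5} - \frac{98}{15} = - \frac{107}{15} \approx -7.1333$)
$B{\left(u,t \right)} = - 3 u - 3 u^{2}$ ($B{\left(u,t \right)} = - 3 \left(u u + u\right) = - 3 \left(u^{2} + u\right) = - 3 \left(u + u^{2}\right) = - 3 u - 3 u^{2}$)
$\left(r + B{\left(0,\frac{1}{-18 + 12} \right)}\right)^{2} = \left(- \frac{107}{15} - 0 \left(1 + 0\right)\right)^{2} = \left(- \frac{107}{15} - 0 \cdot 1\right)^{2} = \left(- \frac{107}{15} + 0\right)^{2} = \left(- \frac{107}{15}\right)^{2} = \frac{11449}{225}$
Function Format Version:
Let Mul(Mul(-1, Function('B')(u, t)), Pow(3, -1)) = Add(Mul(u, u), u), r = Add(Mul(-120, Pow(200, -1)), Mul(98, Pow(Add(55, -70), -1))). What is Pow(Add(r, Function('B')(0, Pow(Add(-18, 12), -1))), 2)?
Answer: Rational(11449, 225) ≈ 50.884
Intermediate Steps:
r = Rational(-107, 15) (r = Add(Mul(-120, Rational(1, 200)), Mul(98, Pow(-15, -1))) = Add(Rational(-3, 5), Mul(98, Rational(-1, 15))) = Add(Rational(-3, 5), Rational(-98, 15)) = Rational(-107, 15) ≈ -7.1333)
Function('B')(u, t) = Add(Mul(-3, u), Mul(-3, Pow(u, 2))) (Function('B')(u, t) = Mul(-3, Add(Mul(u, u), u)) = Mul(-3, Add(Pow(u, 2), u)) = Mul(-3, Add(u, Pow(u, 2))) = Add(Mul(-3, u), Mul(-3, Pow(u, 2))))
Pow(Add(r, Function('B')(0, Pow(Add(-18, 12), -1))), 2) = Pow(Add(Rational(-107, 15), Mul(-3, 0, Add(1, 0))), 2) = Pow(Add(Rational(-107, 15), Mul(-3, 0, 1)), 2) = Pow(Add(Rational(-107, 15), 0), 2) = Pow(Rational(-107, 15), 2) = Rational(11449, 225)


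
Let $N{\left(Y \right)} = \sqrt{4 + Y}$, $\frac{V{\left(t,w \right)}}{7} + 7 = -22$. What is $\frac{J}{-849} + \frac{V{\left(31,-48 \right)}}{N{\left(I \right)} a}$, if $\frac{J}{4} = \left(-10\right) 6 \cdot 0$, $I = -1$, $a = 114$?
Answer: $- \frac{203 \sqrt{3}}{342} \approx -1.0281$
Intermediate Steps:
$V{\left(t,w \right)} = -203$ ($V{\left(t,w \right)} = -49 + 7 \left(-22\right) = -49 - 154 = -203$)
$J = 0$ ($J = 4 \left(-10\right) 6 \cdot 0 = 4 \left(\left(-60\right) 0\right) = 4 \cdot 0 = 0$)
$\frac{J}{-849} + \frac{V{\left(31,-48 \right)}}{N{\left(I \right)} a} = \frac{0}{-849} - \frac{203}{\sqrt{4 - 1} \cdot 114} = 0 \left(- \frac{1}{849}\right) - \frac{203}{\sqrt{3} \cdot 114} = 0 - \frac{203}{114 \sqrt{3}} = 0 - 203 \frac{\sqrt{3}}{342} = 0 - \frac{203 \sqrt{3}}{342} = - \frac{203 \sqrt{3}}{342}$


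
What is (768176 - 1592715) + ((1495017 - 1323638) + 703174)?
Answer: 50014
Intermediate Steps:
(768176 - 1592715) + ((1495017 - 1323638) + 703174) = -824539 + (171379 + 703174) = -824539 + 874553 = 50014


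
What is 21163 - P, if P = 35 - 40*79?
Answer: 24288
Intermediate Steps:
P = -3125 (P = 35 - 3160 = -3125)
21163 - P = 21163 - 1*(-3125) = 21163 + 3125 = 24288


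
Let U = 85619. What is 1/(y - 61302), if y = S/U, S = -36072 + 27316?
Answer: -85619/5248624694 ≈ -1.6313e-5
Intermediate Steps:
S = -8756
y = -8756/85619 ≈ -0.10227
1/(y - 61302) = 1/(-8756/85619 - 61302) = 1/(-5248624694/85619) = -85619/5248624694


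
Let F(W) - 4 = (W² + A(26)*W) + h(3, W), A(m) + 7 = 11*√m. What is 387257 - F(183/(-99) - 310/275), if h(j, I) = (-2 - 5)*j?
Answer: 10542726464/27225 + 491*√26/15 ≈ 3.8741e+5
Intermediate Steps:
h(j, I) = -7*j
A(m) = -7 + 11*√m
F(W) = -17 + W² + W*(-7 + 11*√26) (F(W) = 4 + ((W² + (-7 + 11*√26)*W) - 7*3) = 4 + ((W² + W*(-7 + 11*√26)) - 21) = 4 + (-21 + W² + W*(-7 + 11*√26)) = -17 + W² + W*(-7 + 11*√26))
387257 - F(183/(-99) - 310/275) = 387257 - (-17 + (183/(-99) - 310/275)² - (183/(-99) - 310/275)*(7 - 11*√26)) = 387257 - (-17 + (183*(-1/99) - 310*1/275)² - (183*(-1/99) - 310*1/275)*(7 - 11*√26)) = 387257 - (-17 + (-61/33 - 62/55)² - (-61/33 - 62/55)*(7 - 11*√26)) = 387257 - (-17 + (-491/165)² - 1*(-491/165)*(7 - 11*√26)) = 387257 - (-17 + 241081/27225 + (3437/165 - 491*√26/15)) = 387257 - (345361/27225 - 491*√26/15) = 387257 + (-345361/27225 + 491*√26/15) = 10542726464/27225 + 491*√26/15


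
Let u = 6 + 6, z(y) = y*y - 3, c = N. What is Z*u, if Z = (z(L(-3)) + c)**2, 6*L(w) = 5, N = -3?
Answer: 36481/108 ≈ 337.79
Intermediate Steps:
L(w) = 5/6 (L(w) = (1/6)*5 = 5/6)
c = -3
z(y) = -3 + y**2 (z(y) = y**2 - 3 = -3 + y**2)
u = 12
Z = 36481/1296 (Z = ((-3 + (5/6)**2) - 3)**2 = ((-3 + 25/36) - 3)**2 = (-83/36 - 3)**2 = (-191/36)**2 = 36481/1296 ≈ 28.149)
Z*u = (36481/1296)*12 = 36481/108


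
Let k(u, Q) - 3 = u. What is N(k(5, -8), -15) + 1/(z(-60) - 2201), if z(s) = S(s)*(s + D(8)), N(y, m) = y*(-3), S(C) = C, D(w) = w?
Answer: -22055/919 ≈ -23.999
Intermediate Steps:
k(u, Q) = 3 + u
N(y, m) = -3*y
z(s) = s*(8 + s) (z(s) = s*(s + 8) = s*(8 + s))
N(k(5, -8), -15) + 1/(z(-60) - 2201) = -3*(3 + 5) + 1/(-60*(8 - 60) - 2201) = -3*8 + 1/(-60*(-52) - 2201) = -24 + 1/(3120 - 2201) = -24 + 1/919 = -22055/919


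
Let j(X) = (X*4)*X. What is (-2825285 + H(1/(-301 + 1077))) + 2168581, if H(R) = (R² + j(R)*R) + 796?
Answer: -76624578826557/116822144 ≈ -6.5591e+5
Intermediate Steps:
j(X) = 4*X² (j(X) = (4*X)*X = 4*X²)
H(R) = 796 + R² + 4*R³ (H(R) = (R² + (4*R²)*R) + 796 = (R² + 4*R³) + 796 = 796 + R² + 4*R³)
(-2825285 + H(1/(-301 + 1077))) + 2168581 = (-2825285 + (796 + (1/(-301 + 1077))² + 4*(1/(-301 + 1077))³)) + 2168581 = (-2825285 + (796 + (1/776)² + 4*(1/776)³)) + 2168581 = (-2825285 + (796 + 1/602176 + 4*(1/467288576))) + 2168581 = (-2825285 + (796 + 1/602176 + 1/116822144)) + 2168581 = (-2825285 + 92990426819/116822144) + 2168581 = -329962860684221/116822144 + 2168581 = -76624578826557/116822144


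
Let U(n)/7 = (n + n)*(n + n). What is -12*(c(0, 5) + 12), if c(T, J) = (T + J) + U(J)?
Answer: -8604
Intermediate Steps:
U(n) = 28*n² (U(n) = 7*((n + n)*(n + n)) = 7*((2*n)*(2*n)) = 7*(4*n²) = 28*n²)
c(T, J) = J + T + 28*J² (c(T, J) = (T + J) + 28*J² = (J + T) + 28*J² = J + T + 28*J²)
-12*(c(0, 5) + 12) = -12*((5 + 0 + 28*5²) + 12) = -12*((5 + 0 + 28*25) + 12) = -12*((5 + 0 + 700) + 12) = -12*(705 + 12) = -12*717 = -8604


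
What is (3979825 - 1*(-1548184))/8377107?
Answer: 325177/492771 ≈ 0.65989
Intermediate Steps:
(3979825 - 1*(-1548184))/8377107 = (3979825 + 1548184)*(1/8377107) = 5528009*(1/8377107) = 325177/492771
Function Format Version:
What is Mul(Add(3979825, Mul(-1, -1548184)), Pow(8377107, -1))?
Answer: Rational(325177, 492771) ≈ 0.65989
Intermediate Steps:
Mul(Add(3979825, Mul(-1, -1548184)), Pow(8377107, -1)) = Mul(Add(3979825, 1548184), Rational(1, 8377107)) = Mul(5528009, Rational(1, 8377107)) = Rational(325177, 492771)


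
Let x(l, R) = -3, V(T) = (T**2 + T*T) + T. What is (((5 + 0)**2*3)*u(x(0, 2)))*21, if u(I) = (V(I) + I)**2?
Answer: 226800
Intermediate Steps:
V(T) = T + 2*T**2 (V(T) = (T**2 + T**2) + T = 2*T**2 + T = T + 2*T**2)
u(I) = (I + I*(1 + 2*I))**2 (u(I) = (I*(1 + 2*I) + I)**2 = (I + I*(1 + 2*I))**2)
(((5 + 0)**2*3)*u(x(0, 2)))*21 = (((5 + 0)**2*3)*(4*(-3)**2*(1 - 3)**2))*21 = ((5**2*3)*(4*9*(-2)**2))*21 = ((25*3)*(4*9*4))*21 = (75*144)*21 = 10800*21 = 226800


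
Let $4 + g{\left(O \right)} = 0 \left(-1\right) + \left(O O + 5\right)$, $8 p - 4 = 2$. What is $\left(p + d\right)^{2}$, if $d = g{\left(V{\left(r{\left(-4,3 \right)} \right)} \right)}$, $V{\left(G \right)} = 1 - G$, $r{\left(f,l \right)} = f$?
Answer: $\frac{11449}{16} \approx 715.56$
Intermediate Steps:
$p = \frac{3}{4}$ ($p = \frac{1}{2} + \frac{1}{8} \cdot 2 = \frac{1}{2} + \frac{1}{4} = \frac{3}{4} \approx 0.75$)
$g{\left(O \right)} = 1 + O^{2}$ ($g{\left(O \right)} = -4 + \left(0 \left(-1\right) + \left(O O + 5\right)\right) = -4 + \left(0 + \left(O^{2} + 5\right)\right) = -4 + \left(0 + \left(5 + O^{2}\right)\right) = -4 + \left(5 + O^{2}\right) = 1 + O^{2}$)
$d = 26$ ($d = 1 + \left(1 - -4\right)^{2} = 1 + \left(1 + 4\right)^{2} = 1 + 5^{2} = 1 + 25 = 26$)
$\left(p + d\right)^{2} = \left(\frac{3}{4} + 26\right)^{2} = \left(\frac{107}{4}\right)^{2} = \frac{11449}{16}$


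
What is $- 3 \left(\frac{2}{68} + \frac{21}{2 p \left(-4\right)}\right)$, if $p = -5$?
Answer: $- \frac{1131}{680} \approx -1.6632$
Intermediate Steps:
$- 3 \left(\frac{2}{68} + \frac{21}{2 p \left(-4\right)}\right) = - 3 \left(\frac{2}{68} + \frac{21}{2 \left(-5\right) \left(-4\right)}\right) = - 3 \left(2 \cdot \frac{1}{68} + \frac{21}{\left(-10\right) \left(-4\right)}\right) = - 3 \left(\frac{1}{34} + \frac{21}{40}\right) = \left(-3\right) \frac{377}{680} = - \frac{1131}{680}$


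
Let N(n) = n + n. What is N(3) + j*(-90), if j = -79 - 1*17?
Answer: 8646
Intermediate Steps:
N(n) = 2*n
j = -96 (j = -79 - 17 = -96)
N(3) + j*(-90) = 2*3 - 96*(-90) = 6 + 8640 = 8646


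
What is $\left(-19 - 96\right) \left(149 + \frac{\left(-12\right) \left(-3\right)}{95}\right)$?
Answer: $- \frac{326393}{19} \approx -17179.0$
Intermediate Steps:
$\left(-19 - 96\right) \left(149 + \frac{\left(-12\right) \left(-3\right)}{95}\right) = - 115 \left(149 + 36 \cdot \frac{1}{95}\right) = - 115 \left(149 + \frac{36}{95}\right) = \left(-115\right) \frac{14191}{95} = - \frac{326393}{19}$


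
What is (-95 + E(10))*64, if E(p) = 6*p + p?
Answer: -1600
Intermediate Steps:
E(p) = 7*p
(-95 + E(10))*64 = (-95 + 7*10)*64 = (-95 + 70)*64 = -25*64 = -1600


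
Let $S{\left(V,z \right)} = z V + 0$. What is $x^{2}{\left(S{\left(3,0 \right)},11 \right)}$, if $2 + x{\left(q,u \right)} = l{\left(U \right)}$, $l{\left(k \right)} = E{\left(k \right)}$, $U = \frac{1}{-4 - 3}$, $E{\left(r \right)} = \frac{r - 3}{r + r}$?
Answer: $81$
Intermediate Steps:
$S{\left(V,z \right)} = V z$ ($S{\left(V,z \right)} = V z + 0 = V z$)
$E{\left(r \right)} = \frac{-3 + r}{2 r}$
$U = - \frac{1}{7}$ ($U = \frac{1}{-7} = - \frac{1}{7} \approx -0.14286$)
$l{\left(k \right)} = \frac{-3 + k}{2 k}$
$x{\left(q,u \right)} = 9$ ($x{\left(q,u \right)} = -2 + \frac{-3 - \frac{1}{7}}{2 \left(- \frac{1}{7}\right)} = -2 + \frac{1}{2} \left(-7\right) \left(- \frac{22}{7}\right) = -2 + 11 = 9$)
$x^{2}{\left(S{\left(3,0 \right)},11 \right)} = 9^{2} = 81$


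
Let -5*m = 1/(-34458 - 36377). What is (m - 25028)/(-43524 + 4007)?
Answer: 8864291899/13995933475 ≈ 0.63335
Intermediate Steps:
m = 1/354175 (m = -1/(5*(-34458 - 36377)) = -1/5/(-70835) = -1/5*(-1/70835) = 1/354175 ≈ 2.8235e-6)
(m - 25028)/(-43524 + 4007) = (1/354175 - 25028)/(-43524 + 4007) = -8864291899/354175/(-39517) = -8864291899/354175*(-1/39517) = 8864291899/13995933475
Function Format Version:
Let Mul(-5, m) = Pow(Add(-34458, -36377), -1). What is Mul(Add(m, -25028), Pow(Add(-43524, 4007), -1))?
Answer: Rational(8864291899, 13995933475) ≈ 0.63335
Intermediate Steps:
m = Rational(1, 354175) (m = Mul(Rational(-1, 5), Pow(Add(-34458, -36377), -1)) = Mul(Rational(-1, 5), Pow(-70835, -1)) = Mul(Rational(-1, 5), Rational(-1, 70835)) = Rational(1, 354175) ≈ 2.8235e-6)
Mul(Add(m, -25028), Pow(Add(-43524, 4007), -1)) = Mul(Add(Rational(1, 354175), -25028), Pow(Add(-43524, 4007), -1)) = Mul(Rational(-8864291899, 354175), Pow(-39517, -1)) = Mul(Rational(-8864291899, 354175), Rational(-1, 39517)) = Rational(8864291899, 13995933475)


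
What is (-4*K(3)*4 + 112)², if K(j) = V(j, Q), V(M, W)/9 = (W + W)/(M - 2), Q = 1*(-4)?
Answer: 1597696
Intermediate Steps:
Q = -4
V(M, W) = 18*W/(-2 + M) (V(M, W) = 9*((W + W)/(M - 2)) = 9*((2*W)/(-2 + M)) = 9*(2*W/(-2 + M)) = 18*W/(-2 + M))
K(j) = -72/(-2 + j) (K(j) = 18*(-4)/(-2 + j) = -72/(-2 + j))
(-4*K(3)*4 + 112)² = (-(-288)/(-2 + 3)*4 + 112)² = (-(-288)/1*4 + 112)² = (-(-288)*4 + 112)² = (-4*(-72)*4 + 112)² = (288*4 + 112)² = (1152 + 112)² = 1264² = 1597696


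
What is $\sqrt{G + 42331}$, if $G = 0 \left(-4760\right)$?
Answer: $\sqrt{42331} \approx 205.74$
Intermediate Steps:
$G = 0$
$\sqrt{G + 42331} = \sqrt{0 + 42331} = \sqrt{42331}$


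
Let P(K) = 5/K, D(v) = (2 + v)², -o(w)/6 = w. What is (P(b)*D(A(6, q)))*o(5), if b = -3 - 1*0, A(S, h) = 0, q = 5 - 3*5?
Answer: 200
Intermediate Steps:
o(w) = -6*w
q = -10 (q = 5 - 15 = -10)
b = -3 (b = -3 + 0 = -3)
(P(b)*D(A(6, q)))*o(5) = ((5/(-3))*(2 + 0)²)*(-6*5) = ((5*(-⅓))*2²)*(-30) = -5/3*4*(-30) = -20/3*(-30) = 200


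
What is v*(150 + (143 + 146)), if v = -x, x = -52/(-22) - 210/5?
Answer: 191404/11 ≈ 17400.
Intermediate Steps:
x = -436/11 (x = -52*(-1/22) - 210*⅕ = 26/11 - 42 = -436/11 ≈ -39.636)
v = 436/11 (v = -1*(-436/11) = 436/11 ≈ 39.636)
v*(150 + (143 + 146)) = 436*(150 + (143 + 146))/11 = 436*(150 + 289)/11 = (436/11)*439 = 191404/11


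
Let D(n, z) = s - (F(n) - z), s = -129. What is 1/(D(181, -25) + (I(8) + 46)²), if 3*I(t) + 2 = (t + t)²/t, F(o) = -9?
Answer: 1/2991 ≈ 0.00033434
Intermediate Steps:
I(t) = -⅔ + 4*t/3 (I(t) = -⅔ + ((t + t)²/t)/3 = -⅔ + ((2*t)²/t)/3 = -⅔ + ((4*t²)/t)/3 = -⅔ + (4*t)/3 = -⅔ + 4*t/3)
D(n, z) = -120 + z (D(n, z) = -129 - (-9 - z) = -129 + (9 + z) = -120 + z)
1/(D(181, -25) + (I(8) + 46)²) = 1/((-120 - 25) + ((-⅔ + (4/3)*8) + 46)²) = 1/(-145 + ((-⅔ + 32/3) + 46)²) = 1/(-145 + (10 + 46)²) = 1/(-145 + 56²) = 1/(-145 + 3136) = 1/2991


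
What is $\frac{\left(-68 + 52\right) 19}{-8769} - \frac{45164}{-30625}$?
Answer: $\frac{57907588}{38364375} \approx 1.5094$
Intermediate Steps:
$\frac{\left(-68 + 52\right) 19}{-8769} - \frac{45164}{-30625} = \left(-16\right) 19 \left(- \frac{1}{8769}\right) - - \frac{6452}{4375} = \left(-304\right) \left(- \frac{1}{8769}\right) + \frac{6452}{4375} = \frac{304}{8769} + \frac{6452}{4375} = \frac{57907588}{38364375}$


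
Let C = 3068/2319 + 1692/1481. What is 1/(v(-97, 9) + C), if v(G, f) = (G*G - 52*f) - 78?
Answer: 3434439/30447900313 ≈ 0.00011280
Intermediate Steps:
v(G, f) = -78 + G² - 52*f (v(G, f) = (G² - 52*f) - 78 = -78 + G² - 52*f)
C = 8467456/3434439 (C = 3068*(1/2319) + 1692*(1/1481) = 3068/2319 + 1692/1481 = 8467456/3434439 ≈ 2.4655)
1/(v(-97, 9) + C) = 1/((-78 + (-97)² - 52*9) + 8467456/3434439) = 1/((-78 + 9409 - 468) + 8467456/3434439) = 1/(8863 + 8467456/3434439) = 1/(30447900313/3434439) = 3434439/30447900313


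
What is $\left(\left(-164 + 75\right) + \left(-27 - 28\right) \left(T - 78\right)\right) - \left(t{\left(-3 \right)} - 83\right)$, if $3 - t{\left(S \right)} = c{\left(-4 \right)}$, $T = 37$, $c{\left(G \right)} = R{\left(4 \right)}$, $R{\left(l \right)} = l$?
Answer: $2250$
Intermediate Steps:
$c{\left(G \right)} = 4$
$t{\left(S \right)} = -1$ ($t{\left(S \right)} = 3 - 4 = -1$)
$\left(\left(-164 + 75\right) + \left(-27 - 28\right) \left(T - 78\right)\right) - \left(t{\left(-3 \right)} - 83\right) = \left(\left(-164 + 75\right) + \left(-27 - 28\right) \left(37 - 78\right)\right) - \left(-1 - 83\right) = \left(-89 - -2255\right) - \left(-1 - 83\right) = \left(-89 + 2255\right) - -84 = 2166 + 84 = 2250$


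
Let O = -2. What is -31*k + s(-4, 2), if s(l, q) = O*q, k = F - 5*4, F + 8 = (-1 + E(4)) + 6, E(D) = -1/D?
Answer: 2867/4 ≈ 716.75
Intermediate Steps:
F = -13/4 (F = -8 + ((-1 - 1/4) + 6) = -8 + ((-1 - 1*¼) + 6) = -8 + ((-1 - ¼) + 6) = -8 + (-5/4 + 6) = -8 + 19/4 = -13/4 ≈ -3.2500)
k = -93/4 (k = -13/4 - 5*4 = -13/4 - 20 = -93/4 ≈ -23.250)
s(l, q) = -2*q
-31*k + s(-4, 2) = -31*(-93/4) - 2*2 = 2883/4 - 4 = 2867/4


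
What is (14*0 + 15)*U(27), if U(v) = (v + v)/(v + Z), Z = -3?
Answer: 135/4 ≈ 33.750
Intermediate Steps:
U(v) = 2*v/(-3 + v) (U(v) = (v + v)/(v - 3) = (2*v)/(-3 + v) = 2*v/(-3 + v))
(14*0 + 15)*U(27) = (14*0 + 15)*(2*27/(-3 + 27)) = (0 + 15)*(2*27/24) = 15*(2*27*(1/24)) = 15*(9/4) = 135/4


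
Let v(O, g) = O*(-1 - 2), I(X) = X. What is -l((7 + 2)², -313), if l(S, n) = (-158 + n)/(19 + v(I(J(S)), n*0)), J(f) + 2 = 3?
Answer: 471/16 ≈ 29.438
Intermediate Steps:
J(f) = 1 (J(f) = -2 + 3 = 1)
v(O, g) = -3*O (v(O, g) = O*(-3) = -3*O)
l(S, n) = -79/8 + n/16 (l(S, n) = (-158 + n)/(19 - 3*1) = (-158 + n)/(19 - 3) = (-158 + n)/16 = (-158 + n)*(1/16) = -79/8 + n/16)
-l((7 + 2)², -313) = -(-79/8 + (1/16)*(-313)) = -(-79/8 - 313/16) = -1*(-471/16) = 471/16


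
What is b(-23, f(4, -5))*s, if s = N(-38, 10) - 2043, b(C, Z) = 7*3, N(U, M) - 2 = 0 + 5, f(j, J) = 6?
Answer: -42756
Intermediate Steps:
N(U, M) = 7 (N(U, M) = 2 + (0 + 5) = 2 + 5 = 7)
b(C, Z) = 21
s = -2036 (s = 7 - 2043 = -2036)
b(-23, f(4, -5))*s = 21*(-2036) = -42756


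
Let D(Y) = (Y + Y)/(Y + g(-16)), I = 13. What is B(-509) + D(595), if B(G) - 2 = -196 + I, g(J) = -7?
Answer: -7517/42 ≈ -178.98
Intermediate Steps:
D(Y) = 2*Y/(-7 + Y) (D(Y) = (Y + Y)/(Y - 7) = (2*Y)/(-7 + Y) = 2*Y/(-7 + Y))
B(G) = -181 (B(G) = 2 + (-196 + 13) = 2 - 183 = -181)
B(-509) + D(595) = -181 + 2*595/(-7 + 595) = -181 + 2*595/588 = -181 + 2*595*(1/588) = -181 + 85/42 = -7517/42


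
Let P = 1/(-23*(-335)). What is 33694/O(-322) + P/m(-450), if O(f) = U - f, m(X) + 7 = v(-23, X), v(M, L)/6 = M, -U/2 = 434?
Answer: -18821889848/305002425 ≈ -61.711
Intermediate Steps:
U = -868 (U = -2*434 = -868)
v(M, L) = 6*M
m(X) = -145 (m(X) = -7 + 6*(-23) = -7 - 138 = -145)
O(f) = -868 - f
P = 1/7705 ≈ 0.00012979
33694/O(-322) + P/m(-450) = 33694/(-868 - 1*(-322)) + (1/7705)/(-145) = 33694/(-868 + 322) + (1/7705)*(-1/145) = 33694/(-546) - 1/1117225 = 33694*(-1/546) - 1/1117225 = -16847/273 - 1/1117225 = -18821889848/305002425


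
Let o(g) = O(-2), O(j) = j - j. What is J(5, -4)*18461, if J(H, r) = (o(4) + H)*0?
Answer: 0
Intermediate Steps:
O(j) = 0
o(g) = 0
J(H, r) = 0 (J(H, r) = (0 + H)*0 = H*0 = 0)
J(5, -4)*18461 = 0*18461 = 0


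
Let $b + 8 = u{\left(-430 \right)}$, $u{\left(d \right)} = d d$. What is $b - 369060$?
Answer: $-184168$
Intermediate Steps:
$u{\left(d \right)} = d^{2}$
$b = 184892$ ($b = -8 + \left(-430\right)^{2} = -8 + 184900 = 184892$)
$b - 369060 = 184892 - 369060 = -184168$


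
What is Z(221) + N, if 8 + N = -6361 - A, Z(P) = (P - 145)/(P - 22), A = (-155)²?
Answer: -6048330/199 ≈ -30394.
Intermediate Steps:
A = 24025
Z(P) = (-145 + P)/(-22 + P)
N = -30394 (N = -8 + (-6361 - 1*24025) = -8 + (-6361 - 24025) = -8 - 30386 = -30394)
Z(221) + N = (-145 + 221)/(-22 + 221) - 30394 = 76/199 - 30394 = -6048330/199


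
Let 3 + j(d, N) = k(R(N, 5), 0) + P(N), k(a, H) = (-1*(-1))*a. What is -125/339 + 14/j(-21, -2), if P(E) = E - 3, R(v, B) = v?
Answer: -2998/1695 ≈ -1.7687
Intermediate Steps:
k(a, H) = a (k(a, H) = 1*a = a)
P(E) = -3 + E
j(d, N) = -6 + 2*N (j(d, N) = -3 + (N + (-3 + N)) = -3 + (-3 + 2*N) = -6 + 2*N)
-125/339 + 14/j(-21, -2) = -125/339 + 14/(-6 + 2*(-2)) = -125*1/339 + 14/(-6 - 4) = -125/339 + 14/(-10) = -125/339 + 14*(-⅒) = -125/339 - 7/5 = -2998/1695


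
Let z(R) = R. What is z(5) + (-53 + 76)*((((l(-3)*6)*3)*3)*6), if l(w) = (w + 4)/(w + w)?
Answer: -1237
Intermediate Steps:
l(w) = (4 + w)/(2*w) (l(w) = (4 + w)/((2*w)) = (4 + w)*(1/(2*w)) = (4 + w)/(2*w))
z(5) + (-53 + 76)*((((l(-3)*6)*3)*3)*6) = 5 + (-53 + 76)*((((((1/2)*(4 - 3)/(-3))*6)*3)*3)*6) = 5 + 23*((((((1/2)*(-1/3)*1)*6)*3)*3)*6) = 5 + 23*(((-1/6*6*3)*3)*6) = 5 + 23*((-1*3*3)*6) = 5 + 23*(-3*3*6) = 5 + 23*(-9*6) = 5 + 23*(-54) = 5 - 1242 = -1237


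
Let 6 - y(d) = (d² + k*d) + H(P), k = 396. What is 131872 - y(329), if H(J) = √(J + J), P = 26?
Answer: 370391 + 2*√13 ≈ 3.7040e+5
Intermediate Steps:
H(J) = √2*√J (H(J) = √(2*J) = √2*√J)
y(d) = 6 - d² - 396*d - 2*√13 (y(d) = 6 - ((d² + 396*d) + √2*√26) = 6 - ((d² + 396*d) + 2*√13) = 6 - (d² + 2*√13 + 396*d) = 6 + (-d² - 396*d - 2*√13) = 6 - d² - 396*d - 2*√13)
131872 - y(329) = 131872 - (6 - 1*329² - 396*329 - 2*√13) = 131872 - (6 - 1*108241 - 130284 - 2*√13) = 131872 - (6 - 108241 - 130284 - 2*√13) = 131872 - (-238519 - 2*√13) = 131872 + (238519 + 2*√13) = 370391 + 2*√13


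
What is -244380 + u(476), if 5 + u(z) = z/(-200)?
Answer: -12219369/50 ≈ -2.4439e+5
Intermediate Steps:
u(z) = -5 - z/200 (u(z) = -5 + z/(-200) = -5 + z*(-1/200) = -5 - z/200)
-244380 + u(476) = -244380 + (-5 - 1/200*476) = -244380 + (-5 - 119/50) = -244380 - 369/50 = -12219369/50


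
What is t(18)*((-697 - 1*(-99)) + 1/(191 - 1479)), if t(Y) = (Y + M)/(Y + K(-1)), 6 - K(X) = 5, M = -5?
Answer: -10012925/24472 ≈ -409.16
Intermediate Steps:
K(X) = 1 (K(X) = 6 - 1*5 = 6 - 5 = 1)
t(Y) = (-5 + Y)/(1 + Y) (t(Y) = (Y - 5)/(Y + 1) = (-5 + Y)/(1 + Y))
t(18)*((-697 - 1*(-99)) + 1/(191 - 1479)) = ((-5 + 18)/(1 + 18))*((-697 - 1*(-99)) + 1/(191 - 1479)) = (13/19)*((-697 + 99) + 1/(-1288)) = ((1/19)*13)*(-598 - 1/1288) = (13/19)*(-770225/1288) = -10012925/24472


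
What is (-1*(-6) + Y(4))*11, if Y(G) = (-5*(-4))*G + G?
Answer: 990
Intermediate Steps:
Y(G) = 21*G (Y(G) = 20*G + G = 21*G)
(-1*(-6) + Y(4))*11 = (-1*(-6) + 21*4)*11 = (6 + 84)*11 = 90*11 = 990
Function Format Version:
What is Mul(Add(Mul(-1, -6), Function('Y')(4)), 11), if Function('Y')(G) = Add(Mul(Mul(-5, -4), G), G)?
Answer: 990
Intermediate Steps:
Function('Y')(G) = Mul(21, G) (Function('Y')(G) = Add(Mul(20, G), G) = Mul(21, G))
Mul(Add(Mul(-1, -6), Function('Y')(4)), 11) = Mul(Add(Mul(-1, -6), Mul(21, 4)), 11) = Mul(Add(6, 84), 11) = Mul(90, 11) = 990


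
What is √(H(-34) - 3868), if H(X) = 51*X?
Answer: I*√5602 ≈ 74.847*I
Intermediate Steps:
√(H(-34) - 3868) = √(51*(-34) - 3868) = √(-1734 - 3868) = √(-5602) = I*√5602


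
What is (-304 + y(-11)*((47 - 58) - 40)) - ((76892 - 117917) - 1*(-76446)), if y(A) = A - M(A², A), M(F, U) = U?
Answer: -35725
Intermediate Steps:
y(A) = 0 (y(A) = A - A = 0)
(-304 + y(-11)*((47 - 58) - 40)) - ((76892 - 117917) - 1*(-76446)) = (-304 + 0*((47 - 58) - 40)) - ((76892 - 117917) - 1*(-76446)) = (-304 + 0*(-11 - 40)) - (-41025 + 76446) = (-304 + 0*(-51)) - 1*35421 = (-304 + 0) - 35421 = -304 - 35421 = -35725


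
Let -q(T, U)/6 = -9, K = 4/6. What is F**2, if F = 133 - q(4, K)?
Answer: 6241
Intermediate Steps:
K = 2/3 (K = 4*(1/6) = 2/3 ≈ 0.66667)
q(T, U) = 54 (q(T, U) = -6*(-9) = 54)
F = 79 (F = 133 - 1*54 = 133 - 54 = 79)
F**2 = 79**2 = 6241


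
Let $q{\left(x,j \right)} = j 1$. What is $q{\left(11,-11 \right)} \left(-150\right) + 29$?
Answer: $1679$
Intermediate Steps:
$q{\left(x,j \right)} = j$
$q{\left(11,-11 \right)} \left(-150\right) + 29 = \left(-11\right) \left(-150\right) + 29 = 1650 + 29 = 1679$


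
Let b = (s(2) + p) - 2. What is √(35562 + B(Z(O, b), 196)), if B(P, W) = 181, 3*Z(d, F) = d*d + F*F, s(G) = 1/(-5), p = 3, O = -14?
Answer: √35743 ≈ 189.06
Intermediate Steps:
s(G) = -⅕
b = ⅘ (b = (-⅕ + 3) - 2 = 14/5 - 2 = ⅘ ≈ 0.80000)
Z(d, F) = F²/3 + d²/3 (Z(d, F) = (d*d + F*F)/3 = (d² + F²)/3 = (F² + d²)/3 = F²/3 + d²/3)
√(35562 + B(Z(O, b), 196)) = √(35562 + 181) = √35743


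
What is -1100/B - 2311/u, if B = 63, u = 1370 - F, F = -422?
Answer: -302399/16128 ≈ -18.750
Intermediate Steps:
u = 1792 (u = 1370 - 1*(-422) = 1370 + 422 = 1792)
-1100/B - 2311/u = -1100/63 - 2311/1792 = -302399/16128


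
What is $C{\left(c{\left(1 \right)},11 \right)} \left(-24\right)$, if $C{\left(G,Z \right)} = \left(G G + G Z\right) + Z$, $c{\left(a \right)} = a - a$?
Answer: $-264$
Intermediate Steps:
$c{\left(a \right)} = 0$
$C{\left(G,Z \right)} = Z + G^{2} + G Z$ ($C{\left(G,Z \right)} = \left(G^{2} + G Z\right) + Z = Z + G^{2} + G Z$)
$C{\left(c{\left(1 \right)},11 \right)} \left(-24\right) = \left(11 + 0^{2} + 0 \cdot 11\right) \left(-24\right) = \left(11 + 0 + 0\right) \left(-24\right) = 11 \left(-24\right) = -264$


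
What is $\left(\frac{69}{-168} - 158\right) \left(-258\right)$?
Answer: $\frac{1144359}{28} \approx 40870.0$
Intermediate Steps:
$\left(\frac{69}{-168} - 158\right) \left(-258\right) = \left(69 \left(- \frac{1}{168}\right) - 158\right) \left(-258\right) = \left(- \frac{23}{56} - 158\right) \left(-258\right) = \left(- \frac{8871}{56}\right) \left(-258\right) = \frac{1144359}{28}$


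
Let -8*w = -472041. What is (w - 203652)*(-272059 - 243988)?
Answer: 597156687225/8 ≈ 7.4645e+10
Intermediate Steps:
w = 472041/8 (w = -⅛*(-472041) = 472041/8 ≈ 59005.)
(w - 203652)*(-272059 - 243988) = (472041/8 - 203652)*(-272059 - 243988) = -1157175/8*(-516047) = 597156687225/8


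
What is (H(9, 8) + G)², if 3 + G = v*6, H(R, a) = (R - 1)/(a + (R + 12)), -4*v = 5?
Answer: 351649/3364 ≈ 104.53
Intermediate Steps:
v = -5/4 (v = -¼*5 = -5/4 ≈ -1.2500)
H(R, a) = (-1 + R)/(12 + R + a) (H(R, a) = (-1 + R)/(a + (12 + R)) = (-1 + R)/(12 + R + a))
G = -21/2 (G = -3 - 5/4*6 = -3 - 15/2 = -21/2 ≈ -10.500)
(H(9, 8) + G)² = ((-1 + 9)/(12 + 9 + 8) - 21/2)² = (8/29 - 21/2)² = (-593/58)² = 351649/3364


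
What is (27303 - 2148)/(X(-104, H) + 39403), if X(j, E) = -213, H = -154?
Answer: 5031/7838 ≈ 0.64187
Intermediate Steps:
(27303 - 2148)/(X(-104, H) + 39403) = (27303 - 2148)/(-213 + 39403) = 25155/39190 = 25155*(1/39190) = 5031/7838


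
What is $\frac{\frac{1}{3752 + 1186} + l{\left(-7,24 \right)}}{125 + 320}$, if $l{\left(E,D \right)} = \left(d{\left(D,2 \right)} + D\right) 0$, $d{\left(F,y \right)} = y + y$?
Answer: $\frac{1}{2197410} \approx 4.5508 \cdot 10^{-7}$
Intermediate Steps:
$d{\left(F,y \right)} = 2 y$
$l{\left(E,D \right)} = 0$ ($l{\left(E,D \right)} = \left(2 \cdot 2 + D\right) 0 = \left(4 + D\right) 0 = 0$)
$\frac{\frac{1}{3752 + 1186} + l{\left(-7,24 \right)}}{125 + 320} = \frac{\frac{1}{3752 + 1186} + 0}{125 + 320} = \frac{\frac{1}{4938} + 0}{445} = \left(\frac{1}{4938} + 0\right) \frac{1}{445} = \frac{1}{4938} \cdot \frac{1}{445} = \frac{1}{2197410}$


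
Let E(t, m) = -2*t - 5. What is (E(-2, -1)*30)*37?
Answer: -1110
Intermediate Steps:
E(t, m) = -5 - 2*t
(E(-2, -1)*30)*37 = ((-5 - 2*(-2))*30)*37 = ((-5 + 4)*30)*37 = -1*30*37 = -30*37 = -1110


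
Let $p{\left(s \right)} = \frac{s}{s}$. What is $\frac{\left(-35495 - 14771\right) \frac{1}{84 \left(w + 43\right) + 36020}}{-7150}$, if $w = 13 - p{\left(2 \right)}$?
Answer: $\frac{25133}{145288000} \approx 0.00017299$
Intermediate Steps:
$p{\left(s \right)} = 1$
$w = 12$ ($w = 13 - 1 = 12$)
$\frac{\left(-35495 - 14771\right) \frac{1}{84 \left(w + 43\right) + 36020}}{-7150} = \frac{\left(-35495 - 14771\right) \frac{1}{84 \left(12 + 43\right) + 36020}}{-7150} = - \frac{50266}{84 \cdot 55 + 36020} \left(- \frac{1}{7150}\right) = - \frac{50266}{4620 + 36020} \left(- \frac{1}{7150}\right) = - \frac{50266}{40640} \left(- \frac{1}{7150}\right) = \left(-50266\right) \frac{1}{40640} \left(- \frac{1}{7150}\right) = \left(- \frac{25133}{20320}\right) \left(- \frac{1}{7150}\right) = \frac{25133}{145288000}$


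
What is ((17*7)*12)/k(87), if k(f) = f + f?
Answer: 238/29 ≈ 8.2069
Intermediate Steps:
k(f) = 2*f
((17*7)*12)/k(87) = ((17*7)*12)/((2*87)) = (119*12)/174 = 1428*(1/174) = 238/29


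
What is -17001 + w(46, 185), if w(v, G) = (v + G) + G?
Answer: -16585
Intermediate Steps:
w(v, G) = v + 2*G (w(v, G) = (G + v) + G = v + 2*G)
-17001 + w(46, 185) = -17001 + (46 + 2*185) = -17001 + (46 + 370) = -17001 + 416 = -16585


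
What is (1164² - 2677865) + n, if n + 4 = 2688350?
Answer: 1365377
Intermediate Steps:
n = 2688346 (n = -4 + 2688350 = 2688346)
(1164² - 2677865) + n = (1164² - 2677865) + 2688346 = (1354896 - 2677865) + 2688346 = -1322969 + 2688346 = 1365377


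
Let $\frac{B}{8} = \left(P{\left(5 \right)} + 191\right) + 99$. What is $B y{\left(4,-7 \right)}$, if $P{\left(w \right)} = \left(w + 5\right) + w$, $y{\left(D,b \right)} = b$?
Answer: $-17080$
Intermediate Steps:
$P{\left(w \right)} = 5 + 2 w$ ($P{\left(w \right)} = \left(5 + w\right) + w = 5 + 2 w$)
$B = 2440$ ($B = 8 \left(\left(\left(5 + 2 \cdot 5\right) + 191\right) + 99\right) = 8 \left(\left(\left(5 + 10\right) + 191\right) + 99\right) = 8 \left(\left(15 + 191\right) + 99\right) = 8 \left(206 + 99\right) = 8 \cdot 305 = 2440$)
$B y{\left(4,-7 \right)} = 2440 \left(-7\right) = -17080$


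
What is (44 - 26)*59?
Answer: 1062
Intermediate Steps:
(44 - 26)*59 = 18*59 = 1062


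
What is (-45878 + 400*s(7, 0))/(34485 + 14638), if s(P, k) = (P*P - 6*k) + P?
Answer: -23478/49123 ≈ -0.47794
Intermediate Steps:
s(P, k) = P + P² - 6*k (s(P, k) = (P² - 6*k) + P = P + P² - 6*k)
(-45878 + 400*s(7, 0))/(34485 + 14638) = (-45878 + 400*(7 + 7² - 6*0))/(34485 + 14638) = (-45878 + 400*(7 + 49 + 0))/49123 = (-45878 + 400*56)*(1/49123) = (-45878 + 22400)*(1/49123) = -23478*1/49123 = -23478/49123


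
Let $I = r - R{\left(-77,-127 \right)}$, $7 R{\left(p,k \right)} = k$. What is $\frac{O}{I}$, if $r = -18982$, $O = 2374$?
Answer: $- \frac{16618}{132747} \approx -0.12519$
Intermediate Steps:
$R{\left(p,k \right)} = \frac{k}{7}$
$I = - \frac{132747}{7}$ ($I = -18982 - \frac{1}{7} \left(-127\right) = -18982 - - \frac{127}{7} = -18982 + \frac{127}{7} = - \frac{132747}{7} \approx -18964.0$)
$\frac{O}{I} = \frac{2374}{- \frac{132747}{7}} = 2374 \left(- \frac{7}{132747}\right) = - \frac{16618}{132747}$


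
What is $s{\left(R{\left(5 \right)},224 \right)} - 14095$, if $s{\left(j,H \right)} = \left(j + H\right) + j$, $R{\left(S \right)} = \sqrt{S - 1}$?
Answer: $-13867$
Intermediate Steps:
$R{\left(S \right)} = \sqrt{-1 + S}$
$s{\left(j,H \right)} = H + 2 j$ ($s{\left(j,H \right)} = \left(H + j\right) + j = H + 2 j$)
$s{\left(R{\left(5 \right)},224 \right)} - 14095 = \left(224 + 2 \sqrt{-1 + 5}\right) - 14095 = \left(224 + 2 \sqrt{4}\right) - 14095 = \left(224 + 2 \cdot 2\right) - 14095 = \left(224 + 4\right) - 14095 = 228 - 14095 = -13867$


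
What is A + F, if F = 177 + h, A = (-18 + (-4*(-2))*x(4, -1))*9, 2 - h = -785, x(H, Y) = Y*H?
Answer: 514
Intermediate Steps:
x(H, Y) = H*Y
h = 787 (h = 2 - 1*(-785) = 2 + 785 = 787)
A = -450 (A = (-18 + (-4*(-2))*(4*(-1)))*9 = (-18 + 8*(-4))*9 = (-18 - 32)*9 = -50*9 = -450)
F = 964 (F = 177 + 787 = 964)
A + F = -450 + 964 = 514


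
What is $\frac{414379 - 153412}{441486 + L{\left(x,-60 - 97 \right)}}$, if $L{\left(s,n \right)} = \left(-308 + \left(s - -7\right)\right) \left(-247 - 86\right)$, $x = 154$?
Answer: $\frac{86989}{163479} \approx 0.53211$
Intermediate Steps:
$L{\left(s,n \right)} = 100233 - 333 s$ ($L{\left(s,n \right)} = \left(-308 + \left(s + 7\right)\right) \left(-333\right) = \left(-308 + \left(7 + s\right)\right) \left(-333\right) = \left(-301 + s\right) \left(-333\right) = 100233 - 333 s$)
$\frac{414379 - 153412}{441486 + L{\left(x,-60 - 97 \right)}} = \frac{414379 - 153412}{441486 + \left(100233 - 51282\right)} = \frac{260967}{441486 + \left(100233 - 51282\right)} = \frac{260967}{441486 + 48951} = \frac{260967}{490437} = 260967 \cdot \frac{1}{490437} = \frac{86989}{163479}$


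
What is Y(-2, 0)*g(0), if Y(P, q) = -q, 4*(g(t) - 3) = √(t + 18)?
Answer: 0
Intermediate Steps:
g(t) = 3 + √(18 + t)/4 (g(t) = 3 + √(t + 18)/4 = 3 + √(18 + t)/4)
Y(-2, 0)*g(0) = (-1*0)*(3 + √(18 + 0)/4) = 0*(3 + √18/4) = 0*(3 + (3*√2)/4) = 0*(3 + 3*√2/4) = 0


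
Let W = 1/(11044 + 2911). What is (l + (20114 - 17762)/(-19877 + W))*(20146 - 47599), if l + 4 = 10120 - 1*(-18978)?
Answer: -36925034082722718/46230589 ≈ -7.9871e+8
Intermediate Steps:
W = 1/13955 ≈ 7.1659e-5
l = 29094 (l = -4 + (10120 - 1*(-18978)) = -4 + (10120 + 18978) = -4 + 29098 = 29094)
(l + (20114 - 17762)/(-19877 + W))*(20146 - 47599) = (29094 + (20114 - 17762)/(-19877 + 1/13955))*(20146 - 47599) = (29094 + 2352/(-277383534/13955))*(-27453) = (29094 + 2352*(-13955/277383534))*(-27453) = (29094 - 5470360/46230589)*(-27453) = (1345027286006/46230589)*(-27453) = -36925034082722718/46230589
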